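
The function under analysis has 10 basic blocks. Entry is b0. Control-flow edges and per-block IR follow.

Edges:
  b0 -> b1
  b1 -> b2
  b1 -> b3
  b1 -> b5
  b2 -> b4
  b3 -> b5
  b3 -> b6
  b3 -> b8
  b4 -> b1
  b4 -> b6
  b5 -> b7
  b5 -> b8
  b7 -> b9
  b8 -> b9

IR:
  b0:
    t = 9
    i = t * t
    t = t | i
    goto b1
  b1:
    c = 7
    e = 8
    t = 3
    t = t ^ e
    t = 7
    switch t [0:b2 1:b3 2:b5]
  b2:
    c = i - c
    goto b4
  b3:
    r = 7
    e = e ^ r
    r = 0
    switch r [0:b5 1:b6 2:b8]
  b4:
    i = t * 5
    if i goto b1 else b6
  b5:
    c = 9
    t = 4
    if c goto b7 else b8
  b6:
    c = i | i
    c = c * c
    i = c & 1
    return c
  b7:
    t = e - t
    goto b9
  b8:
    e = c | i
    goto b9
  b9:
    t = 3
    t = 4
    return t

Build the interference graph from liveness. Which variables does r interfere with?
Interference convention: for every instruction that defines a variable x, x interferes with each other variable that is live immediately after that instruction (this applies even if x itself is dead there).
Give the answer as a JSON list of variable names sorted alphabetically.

Answer: ["c", "e", "i"]

Derivation:
def/use:
  b0: def={i,t} ue=∅
  b1: def={c,e,t} ue=∅
  b2: def={c} ue={c,i}
  b3: def={e,r} ue={e}
  b4: def={i} ue={t}
  b5: def={c,t} ue=∅
  b6: def={c,i} ue={i}
  b7: def={t} ue={e,t}
  b8: def={e} ue={c,i}
  b9: def={t} ue=∅

Live sets:
  b0 li=∅ lo={i}
  b1 li={i} lo={c,e,i,t}
  b2 li={c,i,t} lo={t}
  b3 li={c,e,i} lo={c,e,i}
  b4 li={t} lo={i}
  b5 li={e,i} lo={c,e,i,t}
  b6 li={i} lo=∅
  b7 li={e,t} lo=∅
  b8 li={c,i} lo=∅
  b9 li=∅ lo=∅

Interfere edges:
  c — {e,i,r,t}
  e — {c,i,r,t}
  i — {c,e,r,t}
  r — {c,e,i}
  t — {c,e,i}

N(r) = ["c", "e", "i"]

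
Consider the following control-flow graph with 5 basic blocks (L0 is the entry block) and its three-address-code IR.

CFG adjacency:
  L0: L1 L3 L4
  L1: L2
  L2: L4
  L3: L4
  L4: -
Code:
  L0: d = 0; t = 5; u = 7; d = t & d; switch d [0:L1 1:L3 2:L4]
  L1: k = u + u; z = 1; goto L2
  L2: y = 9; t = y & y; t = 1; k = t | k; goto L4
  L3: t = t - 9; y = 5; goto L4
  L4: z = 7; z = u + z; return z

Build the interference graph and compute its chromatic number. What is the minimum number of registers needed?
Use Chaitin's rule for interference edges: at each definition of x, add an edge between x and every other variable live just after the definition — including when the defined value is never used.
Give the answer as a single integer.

Per-block:
  L0: def={d,t,u} ue=∅
  L1: def={k,z} ue={u}
  L2: def={k,t,y} ue={k}
  L3: def={t,y} ue={t}
  L4: def={z} ue={u}

Liveness:
  L0 li=∅ lo={t,u}
  L1 li={u} lo={k,u}
  L2 li={k,u} lo={u}
  L3 li={t,u} lo={u}
  L4 li={u} lo=∅

Interference:
  d↔{t,u}
  k↔{t,u,y,z}
  t↔{d,k,u}
  u↔{d,k,t,y,z}
  y↔{k,u}
  z↔{k,u}

Colouring:
  {d,t,u} pairwise interfere (3-clique) ⇒ χ ≥ 3
  assign d→c1 k→c1 t→c2 u→c0 y→c2 z→c2 — no edge inside a register ⇒ χ ≤ 3
  χ = 3

Answer: 3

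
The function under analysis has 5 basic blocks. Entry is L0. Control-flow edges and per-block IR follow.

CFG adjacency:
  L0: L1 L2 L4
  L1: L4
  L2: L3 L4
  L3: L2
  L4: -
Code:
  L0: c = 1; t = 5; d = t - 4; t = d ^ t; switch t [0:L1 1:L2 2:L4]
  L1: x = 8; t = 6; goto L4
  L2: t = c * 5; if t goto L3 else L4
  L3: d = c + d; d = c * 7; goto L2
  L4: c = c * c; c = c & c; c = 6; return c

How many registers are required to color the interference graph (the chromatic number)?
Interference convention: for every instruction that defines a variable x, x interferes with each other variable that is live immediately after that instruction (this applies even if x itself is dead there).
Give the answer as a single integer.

Per-block:
  L0: {c,d,t} / ∅
  L1: {t,x} / ∅
  L2: {t} / {c}
  L3: {d} / {c,d}
  L4: {c} / {c}

Backward fixpoint:
  live L0: ∅→{c,d}
  live L1: {c}→{c}
  live L2: {c,d}→{c,d}
  live L3: {c,d}→{c,d}
  live L4: {c}→∅

Interference:
  c↔{d,t,x}
  d↔{c,t}
  t↔{c,d}
  x↔{c}

Colouring:
  {c,d,t} pairwise interfere (3-clique) ⇒ χ ≥ 3
  assign c→r0 d→r1 t→r2 x→r1 — no edge inside a register ⇒ χ ≤ 3
  χ = 3

Answer: 3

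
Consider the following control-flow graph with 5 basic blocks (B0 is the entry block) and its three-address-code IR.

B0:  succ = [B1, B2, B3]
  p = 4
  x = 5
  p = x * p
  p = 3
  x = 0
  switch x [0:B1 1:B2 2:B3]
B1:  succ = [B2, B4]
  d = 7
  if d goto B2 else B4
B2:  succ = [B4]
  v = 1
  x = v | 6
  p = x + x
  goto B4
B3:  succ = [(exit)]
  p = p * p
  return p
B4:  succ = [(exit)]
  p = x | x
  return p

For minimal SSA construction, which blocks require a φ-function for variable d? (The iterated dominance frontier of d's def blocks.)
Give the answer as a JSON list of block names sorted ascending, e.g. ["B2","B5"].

idom tree: B1←B0 B2←B0 B3←B0 B4←B0
Join-block Dom:
  B2: preds {B0,B1}: {B0} ∩ {B0,B1} = {B0}; idom=B0
  B4: preds {B1,B2}: {B0,B1} ∩ {B0,B2} = {B0}; idom=B0

Frontier:
  B2←B0: walk · to B0
  B2←B1: walk B1 to B0
  B4←B1: walk B1 to B0
  B4←B2: walk B2 to B0
  B0 → ∅
  B1 → {B2,B4}
  B2 → {B4}
  B3 → ∅
  B4 → ∅

φ for d: defs {B1}
  DF⁺ = {B2,B4}

Answer: ["B2", "B4"]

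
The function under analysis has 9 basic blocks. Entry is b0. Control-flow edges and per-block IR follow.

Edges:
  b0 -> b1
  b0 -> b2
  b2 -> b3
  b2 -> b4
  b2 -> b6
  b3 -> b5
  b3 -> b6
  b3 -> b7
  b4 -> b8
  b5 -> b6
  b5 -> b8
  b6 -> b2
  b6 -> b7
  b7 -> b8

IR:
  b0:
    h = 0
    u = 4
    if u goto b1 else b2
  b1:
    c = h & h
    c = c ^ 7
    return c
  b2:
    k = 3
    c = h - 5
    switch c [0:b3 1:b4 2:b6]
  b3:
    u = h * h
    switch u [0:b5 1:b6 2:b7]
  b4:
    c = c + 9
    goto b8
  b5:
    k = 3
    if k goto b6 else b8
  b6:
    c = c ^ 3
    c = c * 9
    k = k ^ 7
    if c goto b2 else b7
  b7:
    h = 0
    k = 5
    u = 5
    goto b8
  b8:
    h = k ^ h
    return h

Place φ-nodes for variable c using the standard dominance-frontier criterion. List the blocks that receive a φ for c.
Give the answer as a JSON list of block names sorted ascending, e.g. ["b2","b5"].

idom tree: b1←b0 b2←b0 b3←b2 b4←b2 b5←b3 b6←b2 b7←b2 b8←b2
Dom at joins:
  b2: preds {b0,b6}: {b0} ∩ {b0,b2,b6} = {b0}; idom=b0
  b6: preds {b2,b3,b5}: {b0,b2} ∩ {b0,b2,b3} ∩ {b0,b2,b3,b5} = {b0,b2}; idom=b2
  b7: preds {b3,b6}: {b0,b2,b3} ∩ {b0,b2,b6} = {b0,b2}; idom=b2
  b8: preds {b4,b5,b7}: {b0,b2,b4} ∩ {b0,b2,b3,b5} ∩ {b0,b2,b7} = {b0,b2}; idom=b2

DF derivation:
  b2←b0: walk · to b0
  b2←b6: walk b6→b2 to b0
  b6←b2: walk · to b2
  b6←b3: walk b3 to b2
  b6←b5: walk b5→b3 to b2
  b7←b3: walk b3 to b2
  b7←b6: walk b6 to b2
  b8←b4: walk b4 to b2
  b8←b5: walk b5→b3 to b2
  b8←b7: walk b7 to b2
  b0: DF=∅
  b1: DF=∅
  b2: DF={b2}
  b3: DF={b6,b7,b8}
  b4: DF={b8}
  b5: DF={b6,b8}
  b6: DF={b2,b7}
  b7: DF={b8}
  b8: DF=∅

φ for c: defs {b1,b2,b4,b6}
  DF⁺ = {b2,b7,b8}

Answer: ["b2", "b7", "b8"]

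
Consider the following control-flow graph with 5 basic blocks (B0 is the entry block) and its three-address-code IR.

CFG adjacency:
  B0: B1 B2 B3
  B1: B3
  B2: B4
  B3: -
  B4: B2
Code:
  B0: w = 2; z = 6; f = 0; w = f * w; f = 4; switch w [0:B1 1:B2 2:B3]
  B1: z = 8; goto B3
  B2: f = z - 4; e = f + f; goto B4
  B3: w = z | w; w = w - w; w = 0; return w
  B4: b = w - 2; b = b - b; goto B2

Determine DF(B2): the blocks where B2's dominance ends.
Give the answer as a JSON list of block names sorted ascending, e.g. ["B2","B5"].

Answer: ["B2"]

Analysis:
idom tree: B1←B0 B2←B0 B3←B0 B4←B2
Dom∩ at merges:
  B2: preds {B0,B4}: {B0} ∩ {B0,B2,B4} = {B0}; idom=B0
  B3: preds {B0,B1}: {B0} ∩ {B0,B1} = {B0}; idom=B0

DF derivation:
  B2←B0: walk · to B0
  B2←B4: walk B4→B2 to B0
  B3←B0: walk · to B0
  B3←B1: walk B1 to B0
  B0 → ∅
  B1 → {B3}
  B2 → {B2}
  B3 → ∅
  B4 → {B2}

DF(B2) = ["B2"]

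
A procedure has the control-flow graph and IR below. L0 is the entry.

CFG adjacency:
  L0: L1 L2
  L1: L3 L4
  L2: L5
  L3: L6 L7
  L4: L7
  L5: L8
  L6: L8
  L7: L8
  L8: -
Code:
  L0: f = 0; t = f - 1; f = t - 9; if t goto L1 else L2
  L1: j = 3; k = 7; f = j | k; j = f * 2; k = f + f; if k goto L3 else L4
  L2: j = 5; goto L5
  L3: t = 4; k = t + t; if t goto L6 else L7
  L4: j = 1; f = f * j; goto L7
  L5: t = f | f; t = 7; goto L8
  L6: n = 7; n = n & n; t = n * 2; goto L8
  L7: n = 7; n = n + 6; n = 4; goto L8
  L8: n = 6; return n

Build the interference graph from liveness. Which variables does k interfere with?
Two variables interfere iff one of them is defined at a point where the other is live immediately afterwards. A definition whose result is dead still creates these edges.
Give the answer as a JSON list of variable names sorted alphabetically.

Answer: ["f", "j", "t"]

Analysis:
Per-block:
  L0: def={f,t} ue=∅
  L1: def={f,j,k} ue=∅
  L2: def={j} ue=∅
  L3: def={k,t} ue=∅
  L4: def={f,j} ue={f}
  L5: def={t} ue={f}
  L6: def={n,t} ue=∅
  L7: def={n} ue=∅
  L8: def={n} ue=∅

Backward fixpoint:
  L0 li=∅ lo={f}
  L1 li=∅ lo={f}
  L2 li={f} lo={f}
  L3 li=∅ lo=∅
  L4 li={f} lo=∅
  L5 li={f} lo=∅
  L6 li=∅ lo=∅
  L7 li=∅ lo=∅
  L8 li=∅ lo=∅

Interfere edges:
  f — {j,k,t}
  j — {f,k}
  k — {f,j,t}
  n — ∅
  t — {f,k}

N(k) = ["f", "j", "t"]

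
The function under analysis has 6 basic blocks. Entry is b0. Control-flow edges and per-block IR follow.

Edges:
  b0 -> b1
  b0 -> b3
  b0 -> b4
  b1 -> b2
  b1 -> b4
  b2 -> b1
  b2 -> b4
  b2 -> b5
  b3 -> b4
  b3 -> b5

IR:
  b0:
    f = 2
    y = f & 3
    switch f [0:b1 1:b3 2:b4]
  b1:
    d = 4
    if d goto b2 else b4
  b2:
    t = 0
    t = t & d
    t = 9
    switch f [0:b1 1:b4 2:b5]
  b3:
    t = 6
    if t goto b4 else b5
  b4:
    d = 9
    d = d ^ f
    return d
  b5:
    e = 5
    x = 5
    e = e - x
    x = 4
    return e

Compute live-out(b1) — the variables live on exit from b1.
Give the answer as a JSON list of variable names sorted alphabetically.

Answer: ["d", "f"]

Analysis:
Block summaries:
  b0: def={f,y} ue=∅
  b1: def={d} ue=∅
  b2: def={t} ue={d,f}
  b3: def={t} ue=∅
  b4: def={d} ue={f}
  b5: def={e,x} ue=∅

Backward fixpoint:
  b0 li=∅ lo={f}
  b1 li={f} lo={d,f}
  b2 li={d,f} lo={f}
  b3 li={f} lo={f}
  b4 li={f} lo=∅
  b5 li=∅ lo=∅

live-out(b1) = ["d", "f"]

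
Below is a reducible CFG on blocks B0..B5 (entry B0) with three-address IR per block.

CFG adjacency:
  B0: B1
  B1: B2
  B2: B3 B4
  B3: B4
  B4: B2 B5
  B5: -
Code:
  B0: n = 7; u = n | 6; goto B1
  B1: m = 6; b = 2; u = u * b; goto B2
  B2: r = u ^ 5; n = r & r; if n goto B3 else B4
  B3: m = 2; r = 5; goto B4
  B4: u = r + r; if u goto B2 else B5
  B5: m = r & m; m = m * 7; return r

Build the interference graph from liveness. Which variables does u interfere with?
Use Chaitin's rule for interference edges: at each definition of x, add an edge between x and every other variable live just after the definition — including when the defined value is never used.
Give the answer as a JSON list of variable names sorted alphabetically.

Answer: ["b", "m", "r"]

Working:
def/use:
  B0: {n,u} / ∅
  B1: {b,m,u} / {u}
  B2: {n,r} / {u}
  B3: {m,r} / ∅
  B4: {u} / {r}
  B5: {m} / {m,r}

Live sets:
  B0 li=∅ lo={u}
  B1 li={u} lo={m,u}
  B2 li={m,u} lo={m,r}
  B3 li=∅ lo={m,r}
  B4 li={m,r} lo={m,r,u}
  B5 li={m,r} lo=∅

Conflict graph:
  b — {m,u}
  m — {b,n,r,u}
  n — {m,r}
  r — {m,n,u}
  u — {b,m,r}

N(u) = ["b", "m", "r"]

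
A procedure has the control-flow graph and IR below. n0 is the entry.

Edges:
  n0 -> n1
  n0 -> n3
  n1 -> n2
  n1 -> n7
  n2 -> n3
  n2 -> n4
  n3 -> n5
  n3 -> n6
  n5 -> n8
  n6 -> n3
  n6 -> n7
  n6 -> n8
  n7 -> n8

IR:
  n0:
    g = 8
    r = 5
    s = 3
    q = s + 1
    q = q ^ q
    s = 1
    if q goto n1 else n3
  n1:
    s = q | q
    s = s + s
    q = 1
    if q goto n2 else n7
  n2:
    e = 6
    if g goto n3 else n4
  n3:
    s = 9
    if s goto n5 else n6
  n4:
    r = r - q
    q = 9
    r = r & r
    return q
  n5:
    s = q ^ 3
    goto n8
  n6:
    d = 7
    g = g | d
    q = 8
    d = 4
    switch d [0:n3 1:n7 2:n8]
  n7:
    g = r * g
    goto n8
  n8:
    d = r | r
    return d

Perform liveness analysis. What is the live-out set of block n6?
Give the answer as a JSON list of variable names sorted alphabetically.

Per-block:
  n0: {g,q,r,s} / ∅
  n1: {q,s} / {q}
  n2: {e} / {g}
  n3: {s} / ∅
  n4: {q,r} / {q,r}
  n5: {s} / {q}
  n6: {d,g,q} / {g}
  n7: {g} / {g,r}
  n8: {d} / {r}

Liveness:
  n0 li=∅ lo={g,q,r}
  n1 li={g,q,r} lo={g,q,r}
  n2 li={g,q,r} lo={g,q,r}
  n3 li={g,q,r} lo={g,q,r}
  n4 li={q,r} lo=∅
  n5 li={q,r} lo={r}
  n6 li={g,r} lo={g,q,r}
  n7 li={g,r} lo={r}
  n8 li={r} lo=∅

live-out(n6) = ["g", "q", "r"]

Answer: ["g", "q", "r"]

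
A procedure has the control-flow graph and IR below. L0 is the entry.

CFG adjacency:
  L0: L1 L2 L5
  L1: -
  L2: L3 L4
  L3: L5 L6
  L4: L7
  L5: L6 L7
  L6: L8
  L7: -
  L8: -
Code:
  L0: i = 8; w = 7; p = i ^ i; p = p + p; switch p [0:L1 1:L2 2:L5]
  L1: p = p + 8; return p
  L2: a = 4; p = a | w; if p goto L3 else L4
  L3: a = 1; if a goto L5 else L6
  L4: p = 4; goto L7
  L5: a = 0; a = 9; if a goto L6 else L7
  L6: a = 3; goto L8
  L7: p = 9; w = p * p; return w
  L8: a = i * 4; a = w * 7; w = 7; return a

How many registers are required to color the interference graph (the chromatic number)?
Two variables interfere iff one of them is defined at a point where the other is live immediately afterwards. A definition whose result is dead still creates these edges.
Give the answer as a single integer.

Answer: 3

Derivation:
Block summaries:
  L0: {i,p,w} / ∅
  L1: {p} / {p}
  L2: {a,p} / {w}
  L3: {a} / ∅
  L4: {p} / ∅
  L5: {a} / ∅
  L6: {a} / ∅
  L7: {p,w} / ∅
  L8: {a,w} / {i,w}

Liveness:
  L0: in=∅ out={i,p,w}
  L1: in={p} out=∅
  L2: in={i,w} out={i,w}
  L3: in={i,w} out={i,w}
  L4: in=∅ out=∅
  L5: in={i,w} out={i,w}
  L6: in={i,w} out={i,w}
  L7: in=∅ out=∅
  L8: in={i,w} out=∅

Interfere edges:
  a↔{i,w}
  i↔{a,p,w}
  p↔{i,w}
  w↔{a,i,p}

Registers:
  lower bound: {a,i,w} mutually conflict ⇒ χ ≥ 3
  assign a→R2 i→R0 p→R2 w→R1 — no edge inside a register ⇒ χ ≤ 3
  χ = 3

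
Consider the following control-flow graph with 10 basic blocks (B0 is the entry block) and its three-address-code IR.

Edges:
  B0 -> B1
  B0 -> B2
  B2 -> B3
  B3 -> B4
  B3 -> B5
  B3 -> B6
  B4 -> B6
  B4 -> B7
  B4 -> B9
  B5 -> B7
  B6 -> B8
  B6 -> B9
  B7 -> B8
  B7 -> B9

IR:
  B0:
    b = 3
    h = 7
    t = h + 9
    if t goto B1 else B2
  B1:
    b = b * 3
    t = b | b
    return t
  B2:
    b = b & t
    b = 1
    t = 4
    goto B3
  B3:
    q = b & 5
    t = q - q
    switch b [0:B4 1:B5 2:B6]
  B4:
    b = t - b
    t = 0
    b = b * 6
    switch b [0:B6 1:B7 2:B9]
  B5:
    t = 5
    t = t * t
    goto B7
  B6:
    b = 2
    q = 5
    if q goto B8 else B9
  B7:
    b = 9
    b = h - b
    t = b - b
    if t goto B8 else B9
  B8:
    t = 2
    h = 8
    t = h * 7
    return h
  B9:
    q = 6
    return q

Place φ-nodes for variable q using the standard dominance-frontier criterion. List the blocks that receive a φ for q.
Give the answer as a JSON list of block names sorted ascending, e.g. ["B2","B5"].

Answer: ["B8", "B9"]

Derivation:
idom tree: B1←B0 B2←B0 B3←B2 B4←B3 B5←B3 B6←B3 B7←B3 B8←B3 B9←B3
Dom at joins:
  B6: preds {B3,B4}: {B0,B2,B3} ∩ {B0,B2,B3,B4} = {B0,B2,B3}; idom=B3
  B7: preds {B4,B5}: {B0,B2,B3,B4} ∩ {B0,B2,B3,B5} = {B0,B2,B3}; idom=B3
  B8: preds {B6,B7}: {B0,B2,B3,B6} ∩ {B0,B2,B3,B7} = {B0,B2,B3}; idom=B3
  B9: preds {B4,B6,B7}: {B0,B2,B3,B4} ∩ {B0,B2,B3,B6} ∩ {B0,B2,B3,B7} = {B0,B2,B3}; idom=B3

DF walk-up:
  B6←B3: walk · to B3
  B6←B4: walk B4 to B3
  B7←B4: walk B4 to B3
  B7←B5: walk B5 to B3
  B8←B6: walk B6 to B3
  B8←B7: walk B7 to B3
  B9←B4: walk B4 to B3
  B9←B6: walk B6 to B3
  B9←B7: walk B7 to B3
  DF(B0)=∅
  DF(B1)=∅
  DF(B2)=∅
  DF(B3)=∅
  DF(B4)={B6,B7,B9}
  DF(B5)={B7}
  DF(B6)={B8,B9}
  DF(B7)={B8,B9}
  DF(B8)=∅
  DF(B9)=∅

φ for q: defs {B3,B6,B9}
  DF⁺ = {B8,B9}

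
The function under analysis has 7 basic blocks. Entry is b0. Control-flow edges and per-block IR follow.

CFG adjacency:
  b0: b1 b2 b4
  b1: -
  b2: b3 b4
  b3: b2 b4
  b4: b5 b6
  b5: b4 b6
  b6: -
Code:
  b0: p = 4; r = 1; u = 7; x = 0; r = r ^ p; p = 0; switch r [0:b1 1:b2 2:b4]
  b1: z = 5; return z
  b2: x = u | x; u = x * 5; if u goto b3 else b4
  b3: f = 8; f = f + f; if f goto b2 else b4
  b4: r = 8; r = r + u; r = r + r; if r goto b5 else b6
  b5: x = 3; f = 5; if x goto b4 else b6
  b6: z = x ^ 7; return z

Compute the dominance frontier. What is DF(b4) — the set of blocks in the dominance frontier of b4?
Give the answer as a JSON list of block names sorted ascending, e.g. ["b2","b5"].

idom tree: b1←b0 b2←b0 b3←b2 b4←b0 b5←b4 b6←b4
Join-block Dom:
  b2: preds {b0,b3}: {b0} ∩ {b0,b2,b3} = {b0}; idom=b0
  b4: preds {b0,b2,b3,b5}: {b0} ∩ {b0,b2} ∩ {b0,b2,b3} ∩ {b0,b4,b5} = {b0}; idom=b0
  b6: preds {b4,b5}: {b0,b4} ∩ {b0,b4,b5} = {b0,b4}; idom=b4

Frontier:
  b2←b0: walk · to b0
  b2←b3: walk b3→b2 to b0
  b4←b0: walk · to b0
  b4←b2: walk b2 to b0
  b4←b3: walk b3→b2 to b0
  b4←b5: walk b5→b4 to b0
  b6←b4: walk · to b4
  b6←b5: walk b5 to b4
  b0 → ∅
  b1 → ∅
  b2 → {b2,b4}
  b3 → {b2,b4}
  b4 → {b4}
  b5 → {b4,b6}
  b6 → ∅

DF(b4) = ["b4"]

Answer: ["b4"]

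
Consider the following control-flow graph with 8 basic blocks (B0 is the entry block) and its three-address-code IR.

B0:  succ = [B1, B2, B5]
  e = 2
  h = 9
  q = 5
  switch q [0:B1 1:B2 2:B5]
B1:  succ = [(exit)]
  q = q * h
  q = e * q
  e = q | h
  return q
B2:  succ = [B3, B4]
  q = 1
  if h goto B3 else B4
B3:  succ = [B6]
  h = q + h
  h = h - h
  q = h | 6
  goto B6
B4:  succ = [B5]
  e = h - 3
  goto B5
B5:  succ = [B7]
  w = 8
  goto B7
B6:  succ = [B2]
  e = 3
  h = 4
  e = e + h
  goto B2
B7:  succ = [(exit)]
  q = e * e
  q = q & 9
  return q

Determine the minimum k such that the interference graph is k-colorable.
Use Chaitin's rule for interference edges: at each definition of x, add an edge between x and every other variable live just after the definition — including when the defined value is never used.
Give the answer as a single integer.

Per-block:
  B0 def {e,h,q} use ∅
  B1 def {e,q} use {e,h,q}
  B2 def {q} use {h}
  B3 def {h,q} use {h,q}
  B4 def {e} use {h}
  B5 def {w} use ∅
  B6 def {e,h} use ∅
  B7 def {q} use {e}

Backward fixpoint:
  B0 li=∅ lo={e,h,q}
  B1 li={e,h,q} lo=∅
  B2 li={h} lo={h,q}
  B3 li={h,q} lo=∅
  B4 li={h} lo={e}
  B5 li={e} lo={e}
  B6 li=∅ lo={h}
  B7 li={e} lo=∅

Interfere edges:
  e↔{h,q,w}
  h↔{e,q}
  q↔{e,h}
  w↔{e}

Chromatic number:
  clique {e,h,q} ⇒ need ≥ 3
  assign e→R0 h→R1 q→R2 w→R1 — no edge inside a register ⇒ χ ≤ 3
  χ = 3

Answer: 3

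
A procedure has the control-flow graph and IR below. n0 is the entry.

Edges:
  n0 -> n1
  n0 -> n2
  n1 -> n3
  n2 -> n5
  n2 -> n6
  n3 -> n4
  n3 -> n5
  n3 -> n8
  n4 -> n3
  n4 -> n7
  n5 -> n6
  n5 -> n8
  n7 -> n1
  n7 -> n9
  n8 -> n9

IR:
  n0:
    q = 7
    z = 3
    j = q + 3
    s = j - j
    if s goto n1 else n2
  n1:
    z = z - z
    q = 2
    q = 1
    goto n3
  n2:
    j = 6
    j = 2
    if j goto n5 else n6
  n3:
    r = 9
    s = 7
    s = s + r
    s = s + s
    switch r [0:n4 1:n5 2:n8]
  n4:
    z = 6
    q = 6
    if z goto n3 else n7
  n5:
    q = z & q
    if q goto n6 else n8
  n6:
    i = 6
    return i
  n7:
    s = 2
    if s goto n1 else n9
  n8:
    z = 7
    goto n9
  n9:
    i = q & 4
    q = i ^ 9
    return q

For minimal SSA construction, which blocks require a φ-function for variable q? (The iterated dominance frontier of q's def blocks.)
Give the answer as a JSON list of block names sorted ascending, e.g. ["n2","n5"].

idom tree: n1←n0 n2←n0 n3←n1 n4←n3 n5←n0 n6←n0 n7←n4 n8←n0 n9←n0
Dom at joins:
  n1: preds {n0,n7}: {n0} ∩ {n0,n1,n3,n4,n7} = {n0}; idom=n0
  n3: preds {n1,n4}: {n0,n1} ∩ {n0,n1,n3,n4} = {n0,n1}; idom=n1
  n5: preds {n2,n3}: {n0,n2} ∩ {n0,n1,n3} = {n0}; idom=n0
  n6: preds {n2,n5}: {n0,n2} ∩ {n0,n5} = {n0}; idom=n0
  n8: preds {n3,n5}: {n0,n1,n3} ∩ {n0,n5} = {n0}; idom=n0
  n9: preds {n7,n8}: {n0,n1,n3,n4,n7} ∩ {n0,n8} = {n0}; idom=n0

DF derivation:
  n1←n0: walk · to n0
  n1←n7: walk n7→n4→n3→n1 to n0
  n3←n1: walk · to n1
  n3←n4: walk n4→n3 to n1
  n5←n2: walk n2 to n0
  n5←n3: walk n3→n1 to n0
  n6←n2: walk n2 to n0
  n6←n5: walk n5 to n0
  n8←n3: walk n3→n1 to n0
  n8←n5: walk n5 to n0
  n9←n7: walk n7→n4→n3→n1 to n0
  n9←n8: walk n8 to n0
  n0 → ∅
  n1 → {n1,n5,n8,n9}
  n2 → {n5,n6}
  n3 → {n1,n3,n5,n8,n9}
  n4 → {n1,n3,n9}
  n5 → {n6,n8}
  n6 → ∅
  n7 → {n1,n9}
  n8 → {n9}
  n9 → ∅

φ for q: defs {n0,n1,n4,n5,n9}
  DF⁺ = {n1,n3,n5,n6,n8,n9}

Answer: ["n1", "n3", "n5", "n6", "n8", "n9"]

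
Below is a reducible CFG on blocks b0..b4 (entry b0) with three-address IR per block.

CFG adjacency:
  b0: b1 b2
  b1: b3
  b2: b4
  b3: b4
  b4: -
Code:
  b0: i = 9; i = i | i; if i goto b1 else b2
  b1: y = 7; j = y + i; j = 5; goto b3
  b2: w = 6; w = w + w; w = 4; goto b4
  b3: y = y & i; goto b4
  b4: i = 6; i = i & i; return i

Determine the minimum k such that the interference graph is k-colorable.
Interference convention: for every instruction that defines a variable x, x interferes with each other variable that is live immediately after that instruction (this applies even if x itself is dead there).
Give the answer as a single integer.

def/use:
  b0 def {i} use ∅
  b1 def {j,y} use {i}
  b2 def {w} use ∅
  b3 def {y} use {i,y}
  b4 def {i} use ∅

Liveness:
  b0 li=∅ lo={i}
  b1 li={i} lo={i,y}
  b2 li=∅ lo=∅
  b3 li={i,y} lo=∅
  b4 li=∅ lo=∅

Conflict graph:
  i↔{j,y}
  j↔{i,y}
  w↔∅
  y↔{i,j}

Colouring:
  clique {i,j,y} ⇒ need ≥ 3
  assign i→R0 j→R1 w→R0 y→R2 — no edge inside a register ⇒ χ ≤ 3
  χ = 3

Answer: 3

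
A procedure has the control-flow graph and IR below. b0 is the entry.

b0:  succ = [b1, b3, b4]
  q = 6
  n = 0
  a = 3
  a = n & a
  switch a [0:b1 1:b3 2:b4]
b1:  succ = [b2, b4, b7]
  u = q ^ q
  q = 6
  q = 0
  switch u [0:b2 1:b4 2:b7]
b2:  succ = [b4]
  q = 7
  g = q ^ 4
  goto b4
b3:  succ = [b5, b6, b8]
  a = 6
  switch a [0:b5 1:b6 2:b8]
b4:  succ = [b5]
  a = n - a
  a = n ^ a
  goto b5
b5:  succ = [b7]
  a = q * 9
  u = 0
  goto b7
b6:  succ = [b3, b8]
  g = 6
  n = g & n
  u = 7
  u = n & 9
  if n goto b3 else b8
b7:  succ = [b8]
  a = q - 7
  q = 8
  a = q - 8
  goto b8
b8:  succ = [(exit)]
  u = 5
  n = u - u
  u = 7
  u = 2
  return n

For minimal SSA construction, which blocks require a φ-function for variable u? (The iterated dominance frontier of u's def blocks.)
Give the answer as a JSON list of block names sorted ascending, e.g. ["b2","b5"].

Answer: ["b3", "b4", "b5", "b7", "b8"]

Derivation:
idom tree: b1←b0 b2←b1 b3←b0 b4←b0 b5←b0 b6←b3 b7←b0 b8←b0
Join-block Dom:
  b3: preds {b0,b6}: {b0} ∩ {b0,b3,b6} = {b0}; idom=b0
  b4: preds {b0,b1,b2}: {b0} ∩ {b0,b1} ∩ {b0,b1,b2} = {b0}; idom=b0
  b5: preds {b3,b4}: {b0,b3} ∩ {b0,b4} = {b0}; idom=b0
  b7: preds {b1,b5}: {b0,b1} ∩ {b0,b5} = {b0}; idom=b0
  b8: preds {b3,b6,b7}: {b0,b3} ∩ {b0,b3,b6} ∩ {b0,b7} = {b0}; idom=b0

DF walk-up:
  join b3 pred b0: · stop@b0
  join b3 pred b6: b6→b3 stop@b0
  join b4 pred b0: · stop@b0
  join b4 pred b1: b1 stop@b0
  join b4 pred b2: b2→b1 stop@b0
  join b5 pred b3: b3 stop@b0
  join b5 pred b4: b4 stop@b0
  join b7 pred b1: b1 stop@b0
  join b7 pred b5: b5 stop@b0
  join b8 pred b3: b3 stop@b0
  join b8 pred b6: b6→b3 stop@b0
  join b8 pred b7: b7 stop@b0
  b0: DF=∅
  b1: DF={b4,b7}
  b2: DF={b4}
  b3: DF={b3,b5,b8}
  b4: DF={b5}
  b5: DF={b7}
  b6: DF={b3,b8}
  b7: DF={b8}
  b8: DF=∅

φ for u: defs {b1,b5,b6,b8}
  DF⁺ = {b3,b4,b5,b7,b8}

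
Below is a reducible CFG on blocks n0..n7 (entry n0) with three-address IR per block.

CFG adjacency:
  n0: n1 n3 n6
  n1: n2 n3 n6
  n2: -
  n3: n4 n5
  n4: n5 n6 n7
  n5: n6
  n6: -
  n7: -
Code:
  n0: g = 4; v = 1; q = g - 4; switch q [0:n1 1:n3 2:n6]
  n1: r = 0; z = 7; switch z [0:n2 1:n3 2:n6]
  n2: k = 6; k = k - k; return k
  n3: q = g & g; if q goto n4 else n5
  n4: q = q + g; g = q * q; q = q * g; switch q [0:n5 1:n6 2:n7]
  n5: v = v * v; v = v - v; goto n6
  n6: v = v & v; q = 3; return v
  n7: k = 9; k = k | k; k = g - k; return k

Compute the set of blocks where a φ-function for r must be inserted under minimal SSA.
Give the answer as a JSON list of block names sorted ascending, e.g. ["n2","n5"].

Answer: ["n3", "n6"]

Working:
idom tree: n1←n0 n2←n1 n3←n0 n4←n3 n5←n3 n6←n0 n7←n4
Dom∩ at merges:
  n3: preds {n0,n1}: {n0} ∩ {n0,n1} = {n0}; idom=n0
  n5: preds {n3,n4}: {n0,n3} ∩ {n0,n3,n4} = {n0,n3}; idom=n3
  n6: preds {n0,n1,n4,n5}: {n0} ∩ {n0,n1} ∩ {n0,n3,n4} ∩ {n0,n3,n5} = {n0}; idom=n0

Frontier:
  join n3 pred n0: · stop@n0
  join n3 pred n1: n1 stop@n0
  join n5 pred n3: · stop@n3
  join n5 pred n4: n4 stop@n3
  join n6 pred n0: · stop@n0
  join n6 pred n1: n1 stop@n0
  join n6 pred n4: n4→n3 stop@n0
  join n6 pred n5: n5→n3 stop@n0
  n0 → ∅
  n1 → {n3,n6}
  n2 → ∅
  n3 → {n6}
  n4 → {n5,n6}
  n5 → {n6}
  n6 → ∅
  n7 → ∅

φ for r: defs {n1}
  DF⁺ = {n3,n6}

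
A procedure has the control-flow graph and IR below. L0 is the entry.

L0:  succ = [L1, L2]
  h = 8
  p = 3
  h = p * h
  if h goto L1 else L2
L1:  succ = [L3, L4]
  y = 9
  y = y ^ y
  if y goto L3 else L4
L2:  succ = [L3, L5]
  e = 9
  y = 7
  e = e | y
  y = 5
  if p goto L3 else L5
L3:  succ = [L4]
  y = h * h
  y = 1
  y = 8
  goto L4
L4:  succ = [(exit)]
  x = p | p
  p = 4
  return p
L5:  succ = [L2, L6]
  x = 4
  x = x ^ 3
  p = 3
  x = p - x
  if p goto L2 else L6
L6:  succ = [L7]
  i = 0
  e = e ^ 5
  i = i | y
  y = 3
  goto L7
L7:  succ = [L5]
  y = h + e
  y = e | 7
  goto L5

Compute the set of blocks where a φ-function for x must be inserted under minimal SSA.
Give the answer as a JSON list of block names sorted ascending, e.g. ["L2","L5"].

idom tree: L1←L0 L2←L0 L3←L0 L4←L0 L5←L2 L6←L5 L7←L6
Dom∩ at merges:
  L2: preds {L0,L5}: {L0} ∩ {L0,L2,L5} = {L0}; idom=L0
  L3: preds {L1,L2}: {L0,L1} ∩ {L0,L2} = {L0}; idom=L0
  L4: preds {L1,L3}: {L0,L1} ∩ {L0,L3} = {L0}; idom=L0
  L5: preds {L2,L7}: {L0,L2} ∩ {L0,L2,L5,L6,L7} = {L0,L2}; idom=L2

DF derivation:
  L2←L0: walk · to L0
  L2←L5: walk L5→L2 to L0
  L3←L1: walk L1 to L0
  L3←L2: walk L2 to L0
  L4←L1: walk L1 to L0
  L4←L3: walk L3 to L0
  L5←L2: walk · to L2
  L5←L7: walk L7→L6→L5 to L2
  L0: DF=∅
  L1: DF={L3,L4}
  L2: DF={L2,L3}
  L3: DF={L4}
  L4: DF=∅
  L5: DF={L2,L5}
  L6: DF={L5}
  L7: DF={L5}

φ for x: defs {L4,L5}
  DF⁺ = {L2,L3,L4,L5}

Answer: ["L2", "L3", "L4", "L5"]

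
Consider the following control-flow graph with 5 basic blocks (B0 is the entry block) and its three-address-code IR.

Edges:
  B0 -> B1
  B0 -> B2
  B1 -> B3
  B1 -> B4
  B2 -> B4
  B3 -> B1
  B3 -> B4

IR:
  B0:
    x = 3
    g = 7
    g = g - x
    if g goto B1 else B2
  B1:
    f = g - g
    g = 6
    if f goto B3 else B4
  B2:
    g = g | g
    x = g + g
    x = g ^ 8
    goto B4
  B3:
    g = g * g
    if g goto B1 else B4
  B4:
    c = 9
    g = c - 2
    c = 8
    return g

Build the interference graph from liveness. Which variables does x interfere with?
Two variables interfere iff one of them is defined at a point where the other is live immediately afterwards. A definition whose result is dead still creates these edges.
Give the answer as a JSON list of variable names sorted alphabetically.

Block summaries:
  B0: def={g,x} ue=∅
  B1: def={f,g} ue={g}
  B2: def={g,x} ue={g}
  B3: def={g} ue={g}
  B4: def={c,g} ue=∅

Live sets:
  live B0: ∅→{g}
  live B1: {g}→{g}
  live B2: {g}→∅
  live B3: {g}→{g}
  live B4: ∅→∅

Interfere edges:
  c↔{g}
  f↔{g}
  g↔{c,f,x}
  x↔{g}

N(x) = ["g"]

Answer: ["g"]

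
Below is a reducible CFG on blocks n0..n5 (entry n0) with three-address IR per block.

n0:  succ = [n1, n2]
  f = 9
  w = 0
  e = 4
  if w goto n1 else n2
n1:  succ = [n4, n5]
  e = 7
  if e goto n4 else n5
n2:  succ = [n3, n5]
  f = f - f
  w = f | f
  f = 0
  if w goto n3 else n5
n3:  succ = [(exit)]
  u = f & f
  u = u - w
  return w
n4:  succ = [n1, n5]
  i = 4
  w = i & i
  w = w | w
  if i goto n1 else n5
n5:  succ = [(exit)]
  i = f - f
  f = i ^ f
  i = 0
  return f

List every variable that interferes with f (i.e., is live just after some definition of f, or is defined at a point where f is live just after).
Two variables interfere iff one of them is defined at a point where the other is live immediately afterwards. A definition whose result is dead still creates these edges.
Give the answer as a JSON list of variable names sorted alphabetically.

Block summaries:
  n0: {e,f,w} / ∅
  n1: {e} / ∅
  n2: {f,w} / {f}
  n3: {u} / {f,w}
  n4: {i,w} / ∅
  n5: {f,i} / {f}

Liveness:
  n0 li=∅ lo={f}
  n1 li={f} lo={f}
  n2 li={f} lo={f,w}
  n3 li={f,w} lo=∅
  n4 li={f} lo={f}
  n5 li={f} lo=∅

Conflict graph:
  e — {f,w}
  f — {e,i,w}
  i — {f,w}
  u — {w}
  w — {e,f,i,u}

N(f) = ["e", "i", "w"]

Answer: ["e", "i", "w"]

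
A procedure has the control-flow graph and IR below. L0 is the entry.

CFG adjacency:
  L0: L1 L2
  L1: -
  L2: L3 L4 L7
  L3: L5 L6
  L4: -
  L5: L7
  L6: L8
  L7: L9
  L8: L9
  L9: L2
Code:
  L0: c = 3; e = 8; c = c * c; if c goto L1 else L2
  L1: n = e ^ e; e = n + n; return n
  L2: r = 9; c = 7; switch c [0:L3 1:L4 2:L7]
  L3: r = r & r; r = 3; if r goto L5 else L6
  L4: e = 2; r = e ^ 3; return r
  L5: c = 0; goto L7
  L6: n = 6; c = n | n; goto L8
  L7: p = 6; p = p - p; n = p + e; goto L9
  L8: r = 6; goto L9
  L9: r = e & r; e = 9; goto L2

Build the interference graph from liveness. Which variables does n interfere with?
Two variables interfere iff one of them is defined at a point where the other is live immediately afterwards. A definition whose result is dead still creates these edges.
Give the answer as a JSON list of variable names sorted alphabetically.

def/use:
  L0: {c,e} / ∅
  L1: {e,n} / {e}
  L2: {c,r} / ∅
  L3: {r} / {r}
  L4: {e,r} / ∅
  L5: {c} / ∅
  L6: {c,n} / ∅
  L7: {n,p} / {e}
  L8: {r} / ∅
  L9: {e,r} / {e,r}

Liveness:
  live L0: ∅→{e}
  live L1: {e}→∅
  live L2: {e}→{e,r}
  live L3: {e,r}→{e,r}
  live L4: ∅→∅
  live L5: {e,r}→{e,r}
  live L6: {e}→{e}
  live L7: {e,r}→{e,r}
  live L8: {e}→{e,r}
  live L9: {e,r}→{e}

Interfere edges:
  c — {e,r}
  e — {c,n,p,r}
  n — {e,r}
  p — {e,r}
  r — {c,e,n,p}

N(n) = ["e", "r"]

Answer: ["e", "r"]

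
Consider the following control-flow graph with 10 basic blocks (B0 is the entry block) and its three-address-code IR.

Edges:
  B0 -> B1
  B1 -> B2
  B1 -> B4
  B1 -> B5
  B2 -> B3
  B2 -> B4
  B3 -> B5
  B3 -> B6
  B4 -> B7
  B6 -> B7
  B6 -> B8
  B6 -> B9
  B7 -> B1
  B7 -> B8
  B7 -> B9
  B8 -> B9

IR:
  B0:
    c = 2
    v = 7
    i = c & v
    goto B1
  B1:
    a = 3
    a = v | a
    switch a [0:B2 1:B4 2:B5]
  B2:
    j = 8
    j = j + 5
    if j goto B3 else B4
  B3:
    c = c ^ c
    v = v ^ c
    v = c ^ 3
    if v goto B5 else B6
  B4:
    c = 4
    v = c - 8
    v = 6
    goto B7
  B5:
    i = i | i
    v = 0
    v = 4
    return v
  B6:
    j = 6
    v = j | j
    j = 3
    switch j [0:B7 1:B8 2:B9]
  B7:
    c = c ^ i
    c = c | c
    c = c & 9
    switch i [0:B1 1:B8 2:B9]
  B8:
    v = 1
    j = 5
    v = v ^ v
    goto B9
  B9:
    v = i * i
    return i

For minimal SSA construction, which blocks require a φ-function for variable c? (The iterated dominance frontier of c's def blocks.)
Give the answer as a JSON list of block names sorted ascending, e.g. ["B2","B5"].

Answer: ["B1", "B5", "B7", "B8", "B9"]

Derivation:
idom tree: B1←B0 B2←B1 B3←B2 B4←B1 B5←B1 B6←B3 B7←B1 B8←B1 B9←B1
Dom at joins:
  B1: preds {B0,B7}: {B0} ∩ {B0,B1,B7} = {B0}; idom=B0
  B4: preds {B1,B2}: {B0,B1} ∩ {B0,B1,B2} = {B0,B1}; idom=B1
  B5: preds {B1,B3}: {B0,B1} ∩ {B0,B1,B2,B3} = {B0,B1}; idom=B1
  B7: preds {B4,B6}: {B0,B1,B4} ∩ {B0,B1,B2,B3,B6} = {B0,B1}; idom=B1
  B8: preds {B6,B7}: {B0,B1,B2,B3,B6} ∩ {B0,B1,B7} = {B0,B1}; idom=B1
  B9: preds {B6,B7,B8}: {B0,B1,B2,B3,B6} ∩ {B0,B1,B7} ∩ {B0,B1,B8} = {B0,B1}; idom=B1

DF walk-up:
  join B1 pred B0: · stop@B0
  join B1 pred B7: B7→B1 stop@B0
  join B4 pred B1: · stop@B1
  join B4 pred B2: B2 stop@B1
  join B5 pred B1: · stop@B1
  join B5 pred B3: B3→B2 stop@B1
  join B7 pred B4: B4 stop@B1
  join B7 pred B6: B6→B3→B2 stop@B1
  join B8 pred B6: B6→B3→B2 stop@B1
  join B8 pred B7: B7 stop@B1
  join B9 pred B6: B6→B3→B2 stop@B1
  join B9 pred B7: B7 stop@B1
  join B9 pred B8: B8 stop@B1
  B0: DF=∅
  B1: DF={B1}
  B2: DF={B4,B5,B7,B8,B9}
  B3: DF={B5,B7,B8,B9}
  B4: DF={B7}
  B5: DF=∅
  B6: DF={B7,B8,B9}
  B7: DF={B1,B8,B9}
  B8: DF={B9}
  B9: DF=∅

φ for c: defs {B0,B3,B4,B7}
  DF⁺ = {B1,B5,B7,B8,B9}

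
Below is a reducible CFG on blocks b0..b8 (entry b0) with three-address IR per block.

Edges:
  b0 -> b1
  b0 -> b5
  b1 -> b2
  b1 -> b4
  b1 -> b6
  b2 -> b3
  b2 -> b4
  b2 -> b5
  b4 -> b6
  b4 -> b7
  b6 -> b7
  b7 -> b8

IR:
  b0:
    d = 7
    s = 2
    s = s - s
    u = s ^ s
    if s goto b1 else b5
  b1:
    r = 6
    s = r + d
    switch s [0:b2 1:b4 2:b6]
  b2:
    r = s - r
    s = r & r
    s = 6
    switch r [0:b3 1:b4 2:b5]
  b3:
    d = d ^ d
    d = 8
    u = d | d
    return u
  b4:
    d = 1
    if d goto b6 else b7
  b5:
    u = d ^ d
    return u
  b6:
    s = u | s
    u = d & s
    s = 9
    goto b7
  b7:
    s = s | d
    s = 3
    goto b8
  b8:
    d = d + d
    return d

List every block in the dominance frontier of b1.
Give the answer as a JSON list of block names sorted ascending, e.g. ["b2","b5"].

idom tree: b1←b0 b2←b1 b3←b2 b4←b1 b5←b0 b6←b1 b7←b1 b8←b7
Dom at joins:
  b4: preds {b1,b2}: {b0,b1} ∩ {b0,b1,b2} = {b0,b1}; idom=b1
  b5: preds {b0,b2}: {b0} ∩ {b0,b1,b2} = {b0}; idom=b0
  b6: preds {b1,b4}: {b0,b1} ∩ {b0,b1,b4} = {b0,b1}; idom=b1
  b7: preds {b4,b6}: {b0,b1,b4} ∩ {b0,b1,b6} = {b0,b1}; idom=b1

Frontier:
  join b4 pred b1: · stop@b1
  join b4 pred b2: b2 stop@b1
  join b5 pred b0: · stop@b0
  join b5 pred b2: b2→b1 stop@b0
  join b6 pred b1: · stop@b1
  join b6 pred b4: b4 stop@b1
  join b7 pred b4: b4 stop@b1
  join b7 pred b6: b6 stop@b1
  b0 → ∅
  b1 → {b5}
  b2 → {b4,b5}
  b3 → ∅
  b4 → {b6,b7}
  b5 → ∅
  b6 → {b7}
  b7 → ∅
  b8 → ∅

DF(b1) = ["b5"]

Answer: ["b5"]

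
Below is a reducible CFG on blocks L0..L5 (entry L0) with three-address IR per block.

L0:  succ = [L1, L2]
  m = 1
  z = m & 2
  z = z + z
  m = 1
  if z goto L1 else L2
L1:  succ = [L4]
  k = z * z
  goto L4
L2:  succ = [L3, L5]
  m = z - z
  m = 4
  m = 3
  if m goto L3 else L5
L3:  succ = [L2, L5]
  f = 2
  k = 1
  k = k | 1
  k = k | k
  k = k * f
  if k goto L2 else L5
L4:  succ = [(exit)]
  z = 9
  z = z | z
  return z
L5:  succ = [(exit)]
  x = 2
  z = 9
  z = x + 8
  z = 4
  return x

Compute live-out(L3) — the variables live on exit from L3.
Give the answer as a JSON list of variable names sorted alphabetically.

Per-block:
  L0: {m,z} / ∅
  L1: {k} / {z}
  L2: {m} / {z}
  L3: {f,k} / ∅
  L4: {z} / ∅
  L5: {x,z} / ∅

Backward fixpoint:
  L0 li=∅ lo={z}
  L1 li={z} lo=∅
  L2 li={z} lo={z}
  L3 li={z} lo={z}
  L4 li=∅ lo=∅
  L5 li=∅ lo=∅

live-out(L3) = ["z"]

Answer: ["z"]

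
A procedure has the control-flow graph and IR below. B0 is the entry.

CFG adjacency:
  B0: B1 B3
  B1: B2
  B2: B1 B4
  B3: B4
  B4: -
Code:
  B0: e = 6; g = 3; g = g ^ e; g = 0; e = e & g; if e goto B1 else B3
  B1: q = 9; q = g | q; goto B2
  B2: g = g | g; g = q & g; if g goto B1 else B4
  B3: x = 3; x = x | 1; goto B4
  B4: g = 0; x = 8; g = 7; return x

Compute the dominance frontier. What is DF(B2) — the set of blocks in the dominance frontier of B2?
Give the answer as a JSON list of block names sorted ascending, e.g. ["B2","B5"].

Answer: ["B1", "B4"]

Derivation:
idom tree: B1←B0 B2←B1 B3←B0 B4←B0
Dom at joins:
  B1: preds {B0,B2}: {B0} ∩ {B0,B1,B2} = {B0}; idom=B0
  B4: preds {B2,B3}: {B0,B1,B2} ∩ {B0,B3} = {B0}; idom=B0

DF walk-up:
  B1←B0: walk · to B0
  B1←B2: walk B2→B1 to B0
  B4←B2: walk B2→B1 to B0
  B4←B3: walk B3 to B0
  DF(B0)=∅
  DF(B1)={B1,B4}
  DF(B2)={B1,B4}
  DF(B3)={B4}
  DF(B4)=∅

DF(B2) = ["B1", "B4"]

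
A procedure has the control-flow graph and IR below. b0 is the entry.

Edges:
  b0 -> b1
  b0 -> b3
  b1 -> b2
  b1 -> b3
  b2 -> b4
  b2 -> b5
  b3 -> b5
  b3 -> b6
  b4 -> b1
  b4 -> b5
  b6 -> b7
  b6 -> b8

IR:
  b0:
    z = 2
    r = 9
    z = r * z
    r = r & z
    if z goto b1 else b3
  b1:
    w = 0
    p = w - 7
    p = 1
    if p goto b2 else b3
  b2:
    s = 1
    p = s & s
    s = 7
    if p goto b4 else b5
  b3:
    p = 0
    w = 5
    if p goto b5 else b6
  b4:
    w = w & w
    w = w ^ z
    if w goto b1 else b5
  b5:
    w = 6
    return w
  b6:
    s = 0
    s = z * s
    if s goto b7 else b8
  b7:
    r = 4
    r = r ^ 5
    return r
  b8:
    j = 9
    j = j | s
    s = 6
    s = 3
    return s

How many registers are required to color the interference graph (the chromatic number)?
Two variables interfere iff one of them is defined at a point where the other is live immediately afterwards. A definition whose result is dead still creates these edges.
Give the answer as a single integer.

Answer: 4

Derivation:
def/use:
  b0 def {r,z} use ∅
  b1 def {p,w} use ∅
  b2 def {p,s} use ∅
  b3 def {p,w} use ∅
  b4 def {w} use {w,z}
  b5 def {w} use ∅
  b6 def {s} use {z}
  b7 def {r} use ∅
  b8 def {j,s} use {s}

Backward fixpoint:
  b0 li=∅ lo={z}
  b1 li={z} lo={w,z}
  b2 li={w,z} lo={w,z}
  b3 li={z} lo={z}
  b4 li={w,z} lo={z}
  b5 li=∅ lo=∅
  b6 li={z} lo={s}
  b7 li=∅ lo=∅
  b8 li={s} lo=∅

Conflict graph:
  j↔{s}
  p↔{s,w,z}
  r↔{z}
  s↔{j,p,w,z}
  w↔{p,s,z}
  z↔{p,r,s,w}

Chromatic number:
  clique {p,s,w,z} ⇒ need ≥ 4
  4-colouring: r0={r,s}  r1={j,z}  r2={p}  r3={w}
  χ = 4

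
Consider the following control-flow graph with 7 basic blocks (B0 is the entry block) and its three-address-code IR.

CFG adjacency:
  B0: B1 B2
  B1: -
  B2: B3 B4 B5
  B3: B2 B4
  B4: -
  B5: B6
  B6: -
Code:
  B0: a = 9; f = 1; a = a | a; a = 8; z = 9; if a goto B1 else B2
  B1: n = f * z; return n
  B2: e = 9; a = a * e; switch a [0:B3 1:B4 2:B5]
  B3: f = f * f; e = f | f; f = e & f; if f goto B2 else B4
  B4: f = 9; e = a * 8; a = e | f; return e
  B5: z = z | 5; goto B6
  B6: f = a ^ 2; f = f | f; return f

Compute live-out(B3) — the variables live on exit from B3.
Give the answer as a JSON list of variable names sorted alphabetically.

Answer: ["a", "f", "z"]

Analysis:
Block summaries:
  B0: {a,f,z} / ∅
  B1: {n} / {f,z}
  B2: {a,e} / {a}
  B3: {e,f} / {f}
  B4: {a,e,f} / {a}
  B5: {z} / {z}
  B6: {f} / {a}

Liveness:
  live B0: ∅→{a,f,z}
  live B1: {f,z}→∅
  live B2: {a,f,z}→{a,f,z}
  live B3: {a,f,z}→{a,f,z}
  live B4: {a}→∅
  live B5: {a,z}→{a}
  live B6: {a}→∅

live-out(B3) = ["a", "f", "z"]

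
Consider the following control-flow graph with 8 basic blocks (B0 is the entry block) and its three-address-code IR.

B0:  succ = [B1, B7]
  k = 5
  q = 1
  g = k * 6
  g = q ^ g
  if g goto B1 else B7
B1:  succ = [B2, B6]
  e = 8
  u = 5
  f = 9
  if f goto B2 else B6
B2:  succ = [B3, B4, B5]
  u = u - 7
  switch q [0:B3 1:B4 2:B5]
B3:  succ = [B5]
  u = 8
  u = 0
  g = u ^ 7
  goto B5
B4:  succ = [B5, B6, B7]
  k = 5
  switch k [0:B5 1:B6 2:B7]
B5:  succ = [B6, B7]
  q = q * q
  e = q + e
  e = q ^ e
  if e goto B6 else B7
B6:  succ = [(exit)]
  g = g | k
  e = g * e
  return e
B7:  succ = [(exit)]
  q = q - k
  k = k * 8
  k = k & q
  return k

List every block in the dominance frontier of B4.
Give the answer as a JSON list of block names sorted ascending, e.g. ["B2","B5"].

Answer: ["B5", "B6", "B7"]

Working:
idom tree: B1←B0 B2←B1 B3←B2 B4←B2 B5←B2 B6←B1 B7←B0
Dom∩ at merges:
  B5: preds {B2,B3,B4}: {B0,B1,B2} ∩ {B0,B1,B2,B3} ∩ {B0,B1,B2,B4} = {B0,B1,B2}; idom=B2
  B6: preds {B1,B4,B5}: {B0,B1} ∩ {B0,B1,B2,B4} ∩ {B0,B1,B2,B5} = {B0,B1}; idom=B1
  B7: preds {B0,B4,B5}: {B0} ∩ {B0,B1,B2,B4} ∩ {B0,B1,B2,B5} = {B0}; idom=B0

Frontier:
  B5←B2: walk · to B2
  B5←B3: walk B3 to B2
  B5←B4: walk B4 to B2
  B6←B1: walk · to B1
  B6←B4: walk B4→B2 to B1
  B6←B5: walk B5→B2 to B1
  B7←B0: walk · to B0
  B7←B4: walk B4→B2→B1 to B0
  B7←B5: walk B5→B2→B1 to B0
  B0 → ∅
  B1 → {B7}
  B2 → {B6,B7}
  B3 → {B5}
  B4 → {B5,B6,B7}
  B5 → {B6,B7}
  B6 → ∅
  B7 → ∅

DF(B4) = ["B5", "B6", "B7"]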